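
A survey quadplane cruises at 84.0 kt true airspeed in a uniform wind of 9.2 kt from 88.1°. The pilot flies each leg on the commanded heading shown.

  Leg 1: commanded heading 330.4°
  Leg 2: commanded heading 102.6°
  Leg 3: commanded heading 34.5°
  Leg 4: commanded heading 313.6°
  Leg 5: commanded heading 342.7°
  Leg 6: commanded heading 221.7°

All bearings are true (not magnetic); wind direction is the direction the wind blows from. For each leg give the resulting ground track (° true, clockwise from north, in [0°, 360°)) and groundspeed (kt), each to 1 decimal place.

Leg 1: heading 330.4°; drift -5.3° → track 325.1°, groundspeed 88.7 kt
Leg 2: heading 102.6°; drift +1.8° → track 104.4°, groundspeed 75.1 kt
Leg 3: heading 34.5°; drift -5.4° → track 29.1°, groundspeed 78.9 kt
Leg 4: heading 313.6°; drift -4.1° → track 309.5°, groundspeed 90.7 kt
Leg 5: heading 342.7°; drift -5.9° → track 336.8°, groundspeed 86.9 kt
Leg 6: heading 221.7°; drift +4.2° → track 225.9°, groundspeed 90.6 kt

Leg 1: track=325.1°, groundspeed=88.7 kt
Leg 2: track=104.4°, groundspeed=75.1 kt
Leg 3: track=29.1°, groundspeed=78.9 kt
Leg 4: track=309.5°, groundspeed=90.7 kt
Leg 5: track=336.8°, groundspeed=86.9 kt
Leg 6: track=225.9°, groundspeed=90.6 kt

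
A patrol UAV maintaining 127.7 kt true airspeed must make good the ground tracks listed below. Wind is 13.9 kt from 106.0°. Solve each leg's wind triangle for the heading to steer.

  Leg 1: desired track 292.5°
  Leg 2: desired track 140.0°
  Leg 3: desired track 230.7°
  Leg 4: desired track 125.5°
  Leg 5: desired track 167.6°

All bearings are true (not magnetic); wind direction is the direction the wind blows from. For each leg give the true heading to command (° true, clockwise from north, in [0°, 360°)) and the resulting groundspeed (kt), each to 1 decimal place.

Leg 1: heading=293.2°, groundspeed=141.5 kt
Leg 2: heading=136.5°, groundspeed=115.9 kt
Leg 3: heading=225.6°, groundspeed=135.1 kt
Leg 4: heading=123.4°, groundspeed=114.5 kt
Leg 5: heading=162.1°, groundspeed=120.5 kt

Leg 1: desired track 292.5°; wind correction +0.7° → command heading 293.2°, groundspeed 141.5 kt
Leg 2: desired track 140.0°; wind correction -3.5° → command heading 136.5°, groundspeed 115.9 kt
Leg 3: desired track 230.7°; wind correction -5.1° → command heading 225.6°, groundspeed 135.1 kt
Leg 4: desired track 125.5°; wind correction -2.1° → command heading 123.4°, groundspeed 114.5 kt
Leg 5: desired track 167.6°; wind correction -5.5° → command heading 162.1°, groundspeed 120.5 kt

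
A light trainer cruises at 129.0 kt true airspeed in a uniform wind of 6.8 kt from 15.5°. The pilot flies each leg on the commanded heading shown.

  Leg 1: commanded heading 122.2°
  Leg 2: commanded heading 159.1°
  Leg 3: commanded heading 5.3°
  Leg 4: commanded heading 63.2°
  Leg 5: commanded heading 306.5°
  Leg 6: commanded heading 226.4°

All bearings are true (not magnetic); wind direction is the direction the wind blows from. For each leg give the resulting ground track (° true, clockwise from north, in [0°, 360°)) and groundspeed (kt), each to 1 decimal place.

Leg 1: track=125.0°, groundspeed=131.1 kt
Leg 2: track=160.8°, groundspeed=134.5 kt
Leg 3: track=4.7°, groundspeed=122.3 kt
Leg 4: track=65.5°, groundspeed=124.5 kt
Leg 5: track=303.6°, groundspeed=126.7 kt
Leg 6: track=224.9°, groundspeed=134.9 kt

Leg 1: heading 122.2°; drift +2.8° → track 125.0°, groundspeed 131.1 kt
Leg 2: heading 159.1°; drift +1.7° → track 160.8°, groundspeed 134.5 kt
Leg 3: heading 5.3°; drift -0.6° → track 4.7°, groundspeed 122.3 kt
Leg 4: heading 63.2°; drift +2.3° → track 65.5°, groundspeed 124.5 kt
Leg 5: heading 306.5°; drift -2.9° → track 303.6°, groundspeed 126.7 kt
Leg 6: heading 226.4°; drift -1.5° → track 224.9°, groundspeed 134.9 kt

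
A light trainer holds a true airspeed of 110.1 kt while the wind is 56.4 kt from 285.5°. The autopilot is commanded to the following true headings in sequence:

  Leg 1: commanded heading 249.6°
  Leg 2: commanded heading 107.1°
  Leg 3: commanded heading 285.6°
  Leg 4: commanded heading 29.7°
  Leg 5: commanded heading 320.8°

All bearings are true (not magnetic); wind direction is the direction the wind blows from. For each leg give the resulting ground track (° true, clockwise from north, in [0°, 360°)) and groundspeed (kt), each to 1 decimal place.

Leg 1: heading 249.6°; drift -27.2° → track 222.4°, groundspeed 72.4 kt
Leg 2: heading 107.1°; drift -0.5° → track 106.6°, groundspeed 166.5 kt
Leg 3: heading 285.6°; drift +0.1° → track 285.7°, groundspeed 53.7 kt
Leg 4: heading 29.7°; drift +23.8° → track 53.5°, groundspeed 135.5 kt
Leg 5: heading 320.8°; drift +27.0° → track 347.8°, groundspeed 71.9 kt

Leg 1: track=222.4°, groundspeed=72.4 kt
Leg 2: track=106.6°, groundspeed=166.5 kt
Leg 3: track=285.7°, groundspeed=53.7 kt
Leg 4: track=53.5°, groundspeed=135.5 kt
Leg 5: track=347.8°, groundspeed=71.9 kt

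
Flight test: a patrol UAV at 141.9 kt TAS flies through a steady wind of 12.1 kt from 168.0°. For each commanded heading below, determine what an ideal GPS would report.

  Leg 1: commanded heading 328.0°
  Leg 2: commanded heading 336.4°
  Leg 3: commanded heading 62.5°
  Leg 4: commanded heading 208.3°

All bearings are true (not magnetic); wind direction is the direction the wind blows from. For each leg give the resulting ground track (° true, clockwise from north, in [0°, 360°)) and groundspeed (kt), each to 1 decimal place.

Leg 1: track=329.5°, groundspeed=153.3 kt
Leg 2: track=337.3°, groundspeed=153.8 kt
Leg 3: track=57.9°, groundspeed=145.6 kt
Leg 4: track=211.7°, groundspeed=132.9 kt

Leg 1: heading 328.0°; drift +1.5° → track 329.5°, groundspeed 153.3 kt
Leg 2: heading 336.4°; drift +0.9° → track 337.3°, groundspeed 153.8 kt
Leg 3: heading 62.5°; drift -4.6° → track 57.9°, groundspeed 145.6 kt
Leg 4: heading 208.3°; drift +3.4° → track 211.7°, groundspeed 132.9 kt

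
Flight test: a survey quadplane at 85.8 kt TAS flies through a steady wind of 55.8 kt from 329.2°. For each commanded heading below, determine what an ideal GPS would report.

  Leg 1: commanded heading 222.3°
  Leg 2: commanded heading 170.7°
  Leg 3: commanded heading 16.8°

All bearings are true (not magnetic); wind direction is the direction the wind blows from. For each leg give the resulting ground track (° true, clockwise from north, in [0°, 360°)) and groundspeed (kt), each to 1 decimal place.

Leg 1: heading 222.3°; drift -27.6° → track 194.7°, groundspeed 115.1 kt
Leg 2: heading 170.7°; drift -8.4° → track 162.3°, groundspeed 139.2 kt
Leg 3: heading 16.8°; drift +40.5° → track 57.3°, groundspeed 63.4 kt

Leg 1: track=194.7°, groundspeed=115.1 kt
Leg 2: track=162.3°, groundspeed=139.2 kt
Leg 3: track=57.3°, groundspeed=63.4 kt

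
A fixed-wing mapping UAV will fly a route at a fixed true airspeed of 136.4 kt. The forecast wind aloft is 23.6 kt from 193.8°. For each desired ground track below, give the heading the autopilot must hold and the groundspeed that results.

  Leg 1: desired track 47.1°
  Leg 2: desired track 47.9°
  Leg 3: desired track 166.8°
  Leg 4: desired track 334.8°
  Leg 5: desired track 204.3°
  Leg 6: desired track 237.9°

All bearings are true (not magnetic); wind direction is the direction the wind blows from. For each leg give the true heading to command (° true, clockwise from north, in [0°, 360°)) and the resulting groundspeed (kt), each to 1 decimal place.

Leg 1: desired track 47.1°; wind correction +5.5° → command heading 52.6°, groundspeed 155.5 kt
Leg 2: desired track 47.9°; wind correction +5.6° → command heading 53.5°, groundspeed 155.3 kt
Leg 3: desired track 166.8°; wind correction +4.5° → command heading 171.3°, groundspeed 115.0 kt
Leg 4: desired track 334.8°; wind correction -6.3° → command heading 328.5°, groundspeed 153.9 kt
Leg 5: desired track 204.3°; wind correction -1.8° → command heading 202.5°, groundspeed 113.1 kt
Leg 6: desired track 237.9°; wind correction -6.9° → command heading 231.0°, groundspeed 118.5 kt

Leg 1: heading=52.6°, groundspeed=155.5 kt
Leg 2: heading=53.5°, groundspeed=155.3 kt
Leg 3: heading=171.3°, groundspeed=115.0 kt
Leg 4: heading=328.5°, groundspeed=153.9 kt
Leg 5: heading=202.5°, groundspeed=113.1 kt
Leg 6: heading=231.0°, groundspeed=118.5 kt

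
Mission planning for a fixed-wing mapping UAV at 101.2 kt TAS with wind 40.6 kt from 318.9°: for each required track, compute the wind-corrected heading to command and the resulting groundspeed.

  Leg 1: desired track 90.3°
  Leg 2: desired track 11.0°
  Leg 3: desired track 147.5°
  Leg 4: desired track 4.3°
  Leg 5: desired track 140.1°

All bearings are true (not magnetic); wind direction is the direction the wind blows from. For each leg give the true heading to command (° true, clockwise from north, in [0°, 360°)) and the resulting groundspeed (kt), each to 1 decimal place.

Leg 1: desired track 90.3°; wind correction -17.5° → command heading 72.8°, groundspeed 123.4 kt
Leg 2: desired track 11.0°; wind correction -18.5° → command heading 352.5°, groundspeed 71.1 kt
Leg 3: desired track 147.5°; wind correction +3.4° → command heading 150.9°, groundspeed 141.2 kt
Leg 4: desired track 4.3°; wind correction -16.6° → command heading 347.7°, groundspeed 68.5 kt
Leg 5: desired track 140.1°; wind correction +0.5° → command heading 140.6°, groundspeed 141.8 kt

Leg 1: heading=72.8°, groundspeed=123.4 kt
Leg 2: heading=352.5°, groundspeed=71.1 kt
Leg 3: heading=150.9°, groundspeed=141.2 kt
Leg 4: heading=347.7°, groundspeed=68.5 kt
Leg 5: heading=140.6°, groundspeed=141.8 kt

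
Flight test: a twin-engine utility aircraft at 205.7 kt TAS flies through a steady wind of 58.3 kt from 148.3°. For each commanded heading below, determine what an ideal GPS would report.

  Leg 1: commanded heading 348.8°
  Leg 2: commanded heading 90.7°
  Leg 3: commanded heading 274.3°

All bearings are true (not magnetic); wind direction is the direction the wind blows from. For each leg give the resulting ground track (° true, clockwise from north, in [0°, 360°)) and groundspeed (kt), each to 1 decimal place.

Leg 1: track=344.3°, groundspeed=261.1 kt
Leg 2: track=74.9°, groundspeed=181.3 kt
Leg 3: track=285.4°, groundspeed=244.6 kt

Leg 1: heading 348.8°; drift -4.5° → track 344.3°, groundspeed 261.1 kt
Leg 2: heading 90.7°; drift -15.8° → track 74.9°, groundspeed 181.3 kt
Leg 3: heading 274.3°; drift +11.1° → track 285.4°, groundspeed 244.6 kt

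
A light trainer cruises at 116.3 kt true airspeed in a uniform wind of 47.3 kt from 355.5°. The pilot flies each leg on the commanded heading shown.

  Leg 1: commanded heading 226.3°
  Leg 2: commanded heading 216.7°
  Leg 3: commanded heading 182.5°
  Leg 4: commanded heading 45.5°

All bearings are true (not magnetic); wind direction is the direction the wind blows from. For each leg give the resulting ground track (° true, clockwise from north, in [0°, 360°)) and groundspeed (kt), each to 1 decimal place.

Leg 1: heading 226.3°; drift -14.1° → track 212.2°, groundspeed 150.7 kt
Leg 2: heading 216.7°; drift -11.6° → track 205.1°, groundspeed 155.1 kt
Leg 3: heading 182.5°; drift -2.0° → track 180.5°, groundspeed 163.3 kt
Leg 4: heading 45.5°; drift +22.9° → track 68.4°, groundspeed 93.2 kt

Leg 1: track=212.2°, groundspeed=150.7 kt
Leg 2: track=205.1°, groundspeed=155.1 kt
Leg 3: track=180.5°, groundspeed=163.3 kt
Leg 4: track=68.4°, groundspeed=93.2 kt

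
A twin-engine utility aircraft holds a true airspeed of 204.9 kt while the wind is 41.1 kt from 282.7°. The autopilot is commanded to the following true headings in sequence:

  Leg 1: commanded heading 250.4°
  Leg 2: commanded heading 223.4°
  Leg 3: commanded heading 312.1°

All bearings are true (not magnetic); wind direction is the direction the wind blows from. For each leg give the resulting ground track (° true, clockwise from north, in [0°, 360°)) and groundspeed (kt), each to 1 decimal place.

Leg 1: track=243.0°, groundspeed=171.6 kt
Leg 2: track=212.5°, groundspeed=187.3 kt
Leg 3: track=318.9°, groundspeed=170.3 kt

Leg 1: heading 250.4°; drift -7.4° → track 243.0°, groundspeed 171.6 kt
Leg 2: heading 223.4°; drift -10.9° → track 212.5°, groundspeed 187.3 kt
Leg 3: heading 312.1°; drift +6.8° → track 318.9°, groundspeed 170.3 kt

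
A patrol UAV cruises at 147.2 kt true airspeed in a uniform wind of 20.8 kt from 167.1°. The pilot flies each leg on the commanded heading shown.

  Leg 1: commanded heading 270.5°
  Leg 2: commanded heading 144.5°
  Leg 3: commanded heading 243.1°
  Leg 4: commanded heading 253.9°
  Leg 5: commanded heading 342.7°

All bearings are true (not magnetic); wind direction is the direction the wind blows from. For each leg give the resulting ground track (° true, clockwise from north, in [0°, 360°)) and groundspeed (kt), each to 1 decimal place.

Leg 1: track=278.1°, groundspeed=153.4 kt
Leg 2: track=140.9°, groundspeed=128.2 kt
Leg 3: track=251.2°, groundspeed=143.6 kt
Leg 4: track=262.0°, groundspeed=147.5 kt
Leg 5: track=343.2°, groundspeed=167.9 kt

Leg 1: heading 270.5°; drift +7.6° → track 278.1°, groundspeed 153.4 kt
Leg 2: heading 144.5°; drift -3.6° → track 140.9°, groundspeed 128.2 kt
Leg 3: heading 243.1°; drift +8.1° → track 251.2°, groundspeed 143.6 kt
Leg 4: heading 253.9°; drift +8.1° → track 262.0°, groundspeed 147.5 kt
Leg 5: heading 342.7°; drift +0.5° → track 343.2°, groundspeed 167.9 kt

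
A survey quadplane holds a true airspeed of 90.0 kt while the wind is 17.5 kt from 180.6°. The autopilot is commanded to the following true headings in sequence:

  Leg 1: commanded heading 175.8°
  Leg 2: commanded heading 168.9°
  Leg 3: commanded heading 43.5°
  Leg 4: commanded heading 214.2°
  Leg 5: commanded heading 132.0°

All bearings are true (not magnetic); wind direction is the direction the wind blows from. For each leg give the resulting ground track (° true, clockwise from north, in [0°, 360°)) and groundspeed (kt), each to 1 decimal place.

Leg 1: heading 175.8°; drift -1.2° → track 174.6°, groundspeed 72.6 kt
Leg 2: heading 168.9°; drift -2.8° → track 166.1°, groundspeed 72.9 kt
Leg 3: heading 43.5°; drift -6.6° → track 36.9°, groundspeed 103.5 kt
Leg 4: heading 214.2°; drift +7.3° → track 221.5°, groundspeed 76.0 kt
Leg 5: heading 132.0°; drift -9.5° → track 122.5°, groundspeed 79.5 kt

Leg 1: track=174.6°, groundspeed=72.6 kt
Leg 2: track=166.1°, groundspeed=72.9 kt
Leg 3: track=36.9°, groundspeed=103.5 kt
Leg 4: track=221.5°, groundspeed=76.0 kt
Leg 5: track=122.5°, groundspeed=79.5 kt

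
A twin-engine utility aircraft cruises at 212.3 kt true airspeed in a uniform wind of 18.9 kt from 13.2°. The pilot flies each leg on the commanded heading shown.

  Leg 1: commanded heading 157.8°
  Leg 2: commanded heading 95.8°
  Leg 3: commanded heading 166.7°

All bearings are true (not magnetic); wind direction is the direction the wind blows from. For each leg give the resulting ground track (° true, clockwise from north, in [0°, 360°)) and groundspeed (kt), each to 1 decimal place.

Leg 1: track=160.6°, groundspeed=228.0 kt
Leg 2: track=100.9°, groundspeed=210.7 kt
Leg 3: track=168.8°, groundspeed=229.4 kt

Leg 1: heading 157.8°; drift +2.8° → track 160.6°, groundspeed 228.0 kt
Leg 2: heading 95.8°; drift +5.1° → track 100.9°, groundspeed 210.7 kt
Leg 3: heading 166.7°; drift +2.1° → track 168.8°, groundspeed 229.4 kt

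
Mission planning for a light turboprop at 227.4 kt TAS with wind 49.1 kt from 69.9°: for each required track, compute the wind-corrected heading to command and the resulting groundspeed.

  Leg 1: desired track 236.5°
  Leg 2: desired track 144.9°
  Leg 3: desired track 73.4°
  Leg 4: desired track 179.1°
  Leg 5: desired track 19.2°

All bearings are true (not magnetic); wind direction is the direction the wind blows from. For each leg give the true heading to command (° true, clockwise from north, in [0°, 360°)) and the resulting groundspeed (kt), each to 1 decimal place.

Leg 1: desired track 236.5°; wind correction -2.9° → command heading 233.6°, groundspeed 274.9 kt
Leg 2: desired track 144.9°; wind correction -12.0° → command heading 132.9°, groundspeed 209.7 kt
Leg 3: desired track 73.4°; wind correction -0.8° → command heading 72.6°, groundspeed 178.4 kt
Leg 4: desired track 179.1°; wind correction -11.8° → command heading 167.3°, groundspeed 238.8 kt
Leg 5: desired track 19.2°; wind correction +9.6° → command heading 28.8°, groundspeed 193.1 kt

Leg 1: heading=233.6°, groundspeed=274.9 kt
Leg 2: heading=132.9°, groundspeed=209.7 kt
Leg 3: heading=72.6°, groundspeed=178.4 kt
Leg 4: heading=167.3°, groundspeed=238.8 kt
Leg 5: heading=28.8°, groundspeed=193.1 kt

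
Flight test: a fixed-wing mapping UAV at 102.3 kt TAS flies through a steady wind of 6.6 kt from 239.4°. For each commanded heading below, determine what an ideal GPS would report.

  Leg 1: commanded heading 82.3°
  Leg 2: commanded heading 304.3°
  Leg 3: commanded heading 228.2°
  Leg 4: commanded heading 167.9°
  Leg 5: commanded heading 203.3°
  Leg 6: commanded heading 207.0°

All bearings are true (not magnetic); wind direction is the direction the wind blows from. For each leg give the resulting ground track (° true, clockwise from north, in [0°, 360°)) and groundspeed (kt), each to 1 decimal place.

Leg 1: heading 82.3°; drift -1.4° → track 80.9°, groundspeed 108.4 kt
Leg 2: heading 304.3°; drift +3.4° → track 307.7°, groundspeed 99.7 kt
Leg 3: heading 228.2°; drift -0.8° → track 227.4°, groundspeed 95.8 kt
Leg 4: heading 167.9°; drift -3.6° → track 164.3°, groundspeed 100.4 kt
Leg 5: heading 203.3°; drift -2.3° → track 201.0°, groundspeed 97.0 kt
Leg 6: heading 207.0°; drift -2.1° → track 204.9°, groundspeed 96.8 kt

Leg 1: track=80.9°, groundspeed=108.4 kt
Leg 2: track=307.7°, groundspeed=99.7 kt
Leg 3: track=227.4°, groundspeed=95.8 kt
Leg 4: track=164.3°, groundspeed=100.4 kt
Leg 5: track=201.0°, groundspeed=97.0 kt
Leg 6: track=204.9°, groundspeed=96.8 kt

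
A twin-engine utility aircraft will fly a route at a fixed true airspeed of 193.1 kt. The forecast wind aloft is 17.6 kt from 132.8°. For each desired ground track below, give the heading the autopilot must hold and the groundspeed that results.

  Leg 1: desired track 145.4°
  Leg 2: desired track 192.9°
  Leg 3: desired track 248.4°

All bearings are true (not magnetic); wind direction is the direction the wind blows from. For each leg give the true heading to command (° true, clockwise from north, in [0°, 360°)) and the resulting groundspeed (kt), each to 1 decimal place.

Leg 1: heading=144.3°, groundspeed=175.9 kt
Leg 2: heading=188.4°, groundspeed=183.7 kt
Leg 3: heading=243.7°, groundspeed=200.1 kt

Leg 1: desired track 145.4°; wind correction -1.1° → command heading 144.3°, groundspeed 175.9 kt
Leg 2: desired track 192.9°; wind correction -4.5° → command heading 188.4°, groundspeed 183.7 kt
Leg 3: desired track 248.4°; wind correction -4.7° → command heading 243.7°, groundspeed 200.1 kt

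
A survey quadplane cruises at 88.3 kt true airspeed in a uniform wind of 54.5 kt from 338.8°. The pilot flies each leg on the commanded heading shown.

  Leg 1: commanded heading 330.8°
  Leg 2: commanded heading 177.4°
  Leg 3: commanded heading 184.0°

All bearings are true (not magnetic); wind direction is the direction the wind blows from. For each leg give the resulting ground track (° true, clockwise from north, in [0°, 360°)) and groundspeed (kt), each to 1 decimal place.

Leg 1: heading 330.8°; drift -12.5° → track 318.3°, groundspeed 35.2 kt
Leg 2: heading 177.4°; drift -7.1° → track 170.3°, groundspeed 141.0 kt
Leg 3: heading 184.0°; drift -9.6° → track 174.4°, groundspeed 139.6 kt

Leg 1: track=318.3°, groundspeed=35.2 kt
Leg 2: track=170.3°, groundspeed=141.0 kt
Leg 3: track=174.4°, groundspeed=139.6 kt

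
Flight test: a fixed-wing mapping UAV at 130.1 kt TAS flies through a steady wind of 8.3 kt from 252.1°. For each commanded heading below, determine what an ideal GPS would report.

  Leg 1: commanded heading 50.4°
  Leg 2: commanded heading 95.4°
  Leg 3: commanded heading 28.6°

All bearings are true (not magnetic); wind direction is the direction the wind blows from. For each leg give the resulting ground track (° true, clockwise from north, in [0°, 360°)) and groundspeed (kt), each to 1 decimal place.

Leg 1: track=51.7°, groundspeed=137.8 kt
Leg 2: track=94.0°, groundspeed=137.8 kt
Leg 3: track=31.0°, groundspeed=136.2 kt

Leg 1: heading 50.4°; drift +1.3° → track 51.7°, groundspeed 137.8 kt
Leg 2: heading 95.4°; drift -1.4° → track 94.0°, groundspeed 137.8 kt
Leg 3: heading 28.6°; drift +2.4° → track 31.0°, groundspeed 136.2 kt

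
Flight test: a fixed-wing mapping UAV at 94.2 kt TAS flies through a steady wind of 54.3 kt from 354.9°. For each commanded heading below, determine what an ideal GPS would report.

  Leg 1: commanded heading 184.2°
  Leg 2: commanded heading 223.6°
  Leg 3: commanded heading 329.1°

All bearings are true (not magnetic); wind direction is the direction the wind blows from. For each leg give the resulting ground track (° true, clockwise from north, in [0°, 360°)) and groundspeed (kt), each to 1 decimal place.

Leg 1: track=180.8°, groundspeed=148.0 kt
Leg 2: track=206.2°, groundspeed=136.3 kt
Leg 3: track=301.6°, groundspeed=51.1 kt

Leg 1: heading 184.2°; drift -3.4° → track 180.8°, groundspeed 148.0 kt
Leg 2: heading 223.6°; drift -17.4° → track 206.2°, groundspeed 136.3 kt
Leg 3: heading 329.1°; drift -27.5° → track 301.6°, groundspeed 51.1 kt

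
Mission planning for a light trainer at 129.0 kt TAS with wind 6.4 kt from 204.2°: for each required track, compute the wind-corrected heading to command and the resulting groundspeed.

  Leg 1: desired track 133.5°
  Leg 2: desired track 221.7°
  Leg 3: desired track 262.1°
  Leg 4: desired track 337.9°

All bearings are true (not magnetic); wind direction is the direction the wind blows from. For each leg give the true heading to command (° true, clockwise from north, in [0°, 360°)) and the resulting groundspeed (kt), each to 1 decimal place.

Leg 1: desired track 133.5°; wind correction +2.7° → command heading 136.2°, groundspeed 126.7 kt
Leg 2: desired track 221.7°; wind correction -0.9° → command heading 220.8°, groundspeed 122.9 kt
Leg 3: desired track 262.1°; wind correction -2.4° → command heading 259.7°, groundspeed 125.5 kt
Leg 4: desired track 337.9°; wind correction -2.1° → command heading 335.8°, groundspeed 133.3 kt

Leg 1: heading=136.2°, groundspeed=126.7 kt
Leg 2: heading=220.8°, groundspeed=122.9 kt
Leg 3: heading=259.7°, groundspeed=125.5 kt
Leg 4: heading=335.8°, groundspeed=133.3 kt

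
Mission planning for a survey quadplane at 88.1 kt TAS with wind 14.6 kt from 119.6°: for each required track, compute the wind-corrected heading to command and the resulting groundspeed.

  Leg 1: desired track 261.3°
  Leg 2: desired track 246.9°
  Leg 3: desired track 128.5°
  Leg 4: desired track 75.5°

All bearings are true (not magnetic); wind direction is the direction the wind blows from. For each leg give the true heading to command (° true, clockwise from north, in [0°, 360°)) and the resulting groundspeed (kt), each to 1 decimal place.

Leg 1: heading=255.4°, groundspeed=99.1 kt
Leg 2: heading=239.3°, groundspeed=96.2 kt
Leg 3: heading=127.0°, groundspeed=73.6 kt
Leg 4: heading=82.1°, groundspeed=77.0 kt

Leg 1: desired track 261.3°; wind correction -5.9° → command heading 255.4°, groundspeed 99.1 kt
Leg 2: desired track 246.9°; wind correction -7.6° → command heading 239.3°, groundspeed 96.2 kt
Leg 3: desired track 128.5°; wind correction -1.5° → command heading 127.0°, groundspeed 73.6 kt
Leg 4: desired track 75.5°; wind correction +6.6° → command heading 82.1°, groundspeed 77.0 kt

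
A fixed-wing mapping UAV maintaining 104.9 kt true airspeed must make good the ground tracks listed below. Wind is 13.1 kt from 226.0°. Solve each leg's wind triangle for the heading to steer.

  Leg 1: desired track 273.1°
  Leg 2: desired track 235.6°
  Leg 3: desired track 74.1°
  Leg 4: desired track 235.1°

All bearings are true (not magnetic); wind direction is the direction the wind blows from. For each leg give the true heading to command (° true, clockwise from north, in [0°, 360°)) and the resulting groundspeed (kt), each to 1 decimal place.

Leg 1: heading=267.9°, groundspeed=95.5 kt
Leg 2: heading=234.4°, groundspeed=92.0 kt
Leg 3: heading=77.5°, groundspeed=116.3 kt
Leg 4: heading=234.0°, groundspeed=91.9 kt

Leg 1: desired track 273.1°; wind correction -5.2° → command heading 267.9°, groundspeed 95.5 kt
Leg 2: desired track 235.6°; wind correction -1.2° → command heading 234.4°, groundspeed 92.0 kt
Leg 3: desired track 74.1°; wind correction +3.4° → command heading 77.5°, groundspeed 116.3 kt
Leg 4: desired track 235.1°; wind correction -1.1° → command heading 234.0°, groundspeed 91.9 kt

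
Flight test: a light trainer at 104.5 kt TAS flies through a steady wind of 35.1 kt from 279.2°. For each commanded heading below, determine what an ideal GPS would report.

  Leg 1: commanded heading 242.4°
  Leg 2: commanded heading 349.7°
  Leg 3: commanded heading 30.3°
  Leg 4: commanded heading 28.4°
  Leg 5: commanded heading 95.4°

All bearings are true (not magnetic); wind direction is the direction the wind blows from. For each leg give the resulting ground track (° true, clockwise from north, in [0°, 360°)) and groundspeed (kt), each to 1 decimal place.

Leg 1: heading 242.4°; drift -15.4° → track 227.0°, groundspeed 79.2 kt
Leg 2: heading 349.7°; drift +19.6° → track 9.3°, groundspeed 98.5 kt
Leg 3: heading 30.3°; drift +15.6° → track 45.9°, groundspeed 121.6 kt
Leg 4: heading 28.4°; drift +15.9° → track 44.3°, groundspeed 120.7 kt
Leg 5: heading 95.4°; drift +1.0° → track 96.4°, groundspeed 139.5 kt

Leg 1: track=227.0°, groundspeed=79.2 kt
Leg 2: track=9.3°, groundspeed=98.5 kt
Leg 3: track=45.9°, groundspeed=121.6 kt
Leg 4: track=44.3°, groundspeed=120.7 kt
Leg 5: track=96.4°, groundspeed=139.5 kt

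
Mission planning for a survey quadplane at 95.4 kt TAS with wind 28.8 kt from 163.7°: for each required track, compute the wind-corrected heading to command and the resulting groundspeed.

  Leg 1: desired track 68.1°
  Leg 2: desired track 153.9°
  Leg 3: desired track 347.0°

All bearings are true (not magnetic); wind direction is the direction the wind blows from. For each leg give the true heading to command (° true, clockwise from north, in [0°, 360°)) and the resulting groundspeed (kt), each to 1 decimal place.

Leg 1: desired track 68.1°; wind correction +17.5° → command heading 85.6°, groundspeed 93.8 kt
Leg 2: desired track 153.9°; wind correction +2.9° → command heading 156.8°, groundspeed 66.9 kt
Leg 3: desired track 347.0°; wind correction +1.0° → command heading 348.0°, groundspeed 124.1 kt

Leg 1: heading=85.6°, groundspeed=93.8 kt
Leg 2: heading=156.8°, groundspeed=66.9 kt
Leg 3: heading=348.0°, groundspeed=124.1 kt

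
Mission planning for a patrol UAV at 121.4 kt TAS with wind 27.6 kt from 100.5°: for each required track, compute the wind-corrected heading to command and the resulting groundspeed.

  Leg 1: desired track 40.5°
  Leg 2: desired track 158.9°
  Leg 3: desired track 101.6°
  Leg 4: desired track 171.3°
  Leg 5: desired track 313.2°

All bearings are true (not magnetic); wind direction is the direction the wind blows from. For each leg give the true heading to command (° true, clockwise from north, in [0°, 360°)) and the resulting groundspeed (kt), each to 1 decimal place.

Leg 1: heading=51.9°, groundspeed=105.2 kt
Leg 2: heading=147.7°, groundspeed=104.6 kt
Leg 3: heading=101.3°, groundspeed=93.8 kt
Leg 4: heading=158.9°, groundspeed=109.5 kt
Leg 5: heading=320.3°, groundspeed=143.7 kt

Leg 1: desired track 40.5°; wind correction +11.4° → command heading 51.9°, groundspeed 105.2 kt
Leg 2: desired track 158.9°; wind correction -11.2° → command heading 147.7°, groundspeed 104.6 kt
Leg 3: desired track 101.6°; wind correction -0.3° → command heading 101.3°, groundspeed 93.8 kt
Leg 4: desired track 171.3°; wind correction -12.4° → command heading 158.9°, groundspeed 109.5 kt
Leg 5: desired track 313.2°; wind correction +7.1° → command heading 320.3°, groundspeed 143.7 kt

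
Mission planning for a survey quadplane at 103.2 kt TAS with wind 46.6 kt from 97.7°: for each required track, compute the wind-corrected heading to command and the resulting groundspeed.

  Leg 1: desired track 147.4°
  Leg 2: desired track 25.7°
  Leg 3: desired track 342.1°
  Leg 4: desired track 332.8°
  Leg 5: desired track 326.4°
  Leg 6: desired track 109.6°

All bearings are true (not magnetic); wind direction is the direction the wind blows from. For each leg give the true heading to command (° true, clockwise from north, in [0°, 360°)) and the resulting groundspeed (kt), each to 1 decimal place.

Leg 1: desired track 147.4°; wind correction -20.1° → command heading 127.3°, groundspeed 66.7 kt
Leg 2: desired track 25.7°; wind correction +25.4° → command heading 51.1°, groundspeed 78.8 kt
Leg 3: desired track 342.1°; wind correction +24.0° → command heading 6.1°, groundspeed 114.4 kt
Leg 4: desired track 332.8°; wind correction +21.7° → command heading 354.5°, groundspeed 122.5 kt
Leg 5: desired track 326.4°; wind correction +19.8° → command heading 346.2°, groundspeed 127.8 kt
Leg 6: desired track 109.6°; wind correction -5.3° → command heading 104.3°, groundspeed 57.2 kt

Leg 1: heading=127.3°, groundspeed=66.7 kt
Leg 2: heading=51.1°, groundspeed=78.8 kt
Leg 3: heading=6.1°, groundspeed=114.4 kt
Leg 4: heading=354.5°, groundspeed=122.5 kt
Leg 5: heading=346.2°, groundspeed=127.8 kt
Leg 6: heading=104.3°, groundspeed=57.2 kt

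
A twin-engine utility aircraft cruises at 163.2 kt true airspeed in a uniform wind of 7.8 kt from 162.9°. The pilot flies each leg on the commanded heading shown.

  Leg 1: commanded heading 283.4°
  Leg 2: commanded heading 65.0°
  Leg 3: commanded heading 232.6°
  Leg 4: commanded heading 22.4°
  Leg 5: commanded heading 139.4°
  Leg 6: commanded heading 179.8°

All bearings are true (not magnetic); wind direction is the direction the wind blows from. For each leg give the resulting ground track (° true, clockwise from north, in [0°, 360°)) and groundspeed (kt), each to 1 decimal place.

Leg 1: track=285.7°, groundspeed=167.3 kt
Leg 2: track=62.3°, groundspeed=164.5 kt
Leg 3: track=235.2°, groundspeed=160.7 kt
Leg 4: track=20.7°, groundspeed=169.3 kt
Leg 5: track=138.3°, groundspeed=156.1 kt
Leg 6: track=180.6°, groundspeed=155.8 kt

Leg 1: heading 283.4°; drift +2.3° → track 285.7°, groundspeed 167.3 kt
Leg 2: heading 65.0°; drift -2.7° → track 62.3°, groundspeed 164.5 kt
Leg 3: heading 232.6°; drift +2.6° → track 235.2°, groundspeed 160.7 kt
Leg 4: heading 22.4°; drift -1.7° → track 20.7°, groundspeed 169.3 kt
Leg 5: heading 139.4°; drift -1.1° → track 138.3°, groundspeed 156.1 kt
Leg 6: heading 179.8°; drift +0.8° → track 180.6°, groundspeed 155.8 kt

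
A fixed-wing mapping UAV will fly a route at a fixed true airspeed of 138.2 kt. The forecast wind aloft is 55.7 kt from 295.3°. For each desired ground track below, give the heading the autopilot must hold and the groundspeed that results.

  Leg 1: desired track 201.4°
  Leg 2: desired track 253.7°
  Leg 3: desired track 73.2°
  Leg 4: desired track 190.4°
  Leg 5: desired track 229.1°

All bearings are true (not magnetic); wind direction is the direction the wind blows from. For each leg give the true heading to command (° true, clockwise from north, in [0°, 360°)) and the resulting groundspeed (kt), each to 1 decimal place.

Leg 1: desired track 201.4°; wind correction +23.7° → command heading 225.1°, groundspeed 130.3 kt
Leg 2: desired track 253.7°; wind correction +15.5° → command heading 269.2°, groundspeed 91.5 kt
Leg 3: desired track 73.2°; wind correction -15.7° → command heading 57.5°, groundspeed 174.4 kt
Leg 4: desired track 190.4°; wind correction +22.9° → command heading 213.3°, groundspeed 141.6 kt
Leg 5: desired track 229.1°; wind correction +21.6° → command heading 250.7°, groundspeed 106.0 kt

Leg 1: heading=225.1°, groundspeed=130.3 kt
Leg 2: heading=269.2°, groundspeed=91.5 kt
Leg 3: heading=57.5°, groundspeed=174.4 kt
Leg 4: heading=213.3°, groundspeed=141.6 kt
Leg 5: heading=250.7°, groundspeed=106.0 kt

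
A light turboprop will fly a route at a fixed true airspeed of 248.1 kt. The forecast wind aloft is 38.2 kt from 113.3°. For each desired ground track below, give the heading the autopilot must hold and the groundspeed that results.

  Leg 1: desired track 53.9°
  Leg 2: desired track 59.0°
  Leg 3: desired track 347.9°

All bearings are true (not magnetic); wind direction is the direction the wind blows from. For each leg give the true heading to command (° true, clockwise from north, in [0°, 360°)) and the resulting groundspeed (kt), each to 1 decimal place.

Leg 1: heading=61.5°, groundspeed=226.5 kt
Leg 2: heading=66.2°, groundspeed=223.9 kt
Leg 3: heading=355.1°, groundspeed=268.3 kt

Leg 1: desired track 53.9°; wind correction +7.6° → command heading 61.5°, groundspeed 226.5 kt
Leg 2: desired track 59.0°; wind correction +7.2° → command heading 66.2°, groundspeed 223.9 kt
Leg 3: desired track 347.9°; wind correction +7.2° → command heading 355.1°, groundspeed 268.3 kt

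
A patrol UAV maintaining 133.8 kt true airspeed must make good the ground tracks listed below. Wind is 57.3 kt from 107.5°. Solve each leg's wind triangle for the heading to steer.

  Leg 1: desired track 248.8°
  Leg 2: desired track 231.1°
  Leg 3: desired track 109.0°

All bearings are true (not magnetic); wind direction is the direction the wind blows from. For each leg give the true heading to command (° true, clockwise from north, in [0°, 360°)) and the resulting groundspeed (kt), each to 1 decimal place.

Leg 1: desired track 248.8°; wind correction -15.5° → command heading 233.3°, groundspeed 173.6 kt
Leg 2: desired track 231.1°; wind correction -20.9° → command heading 210.2°, groundspeed 156.7 kt
Leg 3: desired track 109.0°; wind correction -0.6° → command heading 108.4°, groundspeed 76.5 kt

Leg 1: heading=233.3°, groundspeed=173.6 kt
Leg 2: heading=210.2°, groundspeed=156.7 kt
Leg 3: heading=108.4°, groundspeed=76.5 kt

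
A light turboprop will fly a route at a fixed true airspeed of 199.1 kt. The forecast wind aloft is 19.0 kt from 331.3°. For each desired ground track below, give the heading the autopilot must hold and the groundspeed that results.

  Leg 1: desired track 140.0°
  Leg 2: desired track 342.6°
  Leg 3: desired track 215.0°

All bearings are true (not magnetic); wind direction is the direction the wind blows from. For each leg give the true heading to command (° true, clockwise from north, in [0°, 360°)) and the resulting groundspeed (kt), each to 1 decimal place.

Leg 1: heading=138.9°, groundspeed=217.7 kt
Leg 2: heading=341.5°, groundspeed=180.4 kt
Leg 3: heading=219.9°, groundspeed=206.8 kt

Leg 1: desired track 140.0°; wind correction -1.1° → command heading 138.9°, groundspeed 217.7 kt
Leg 2: desired track 342.6°; wind correction -1.1° → command heading 341.5°, groundspeed 180.4 kt
Leg 3: desired track 215.0°; wind correction +4.9° → command heading 219.9°, groundspeed 206.8 kt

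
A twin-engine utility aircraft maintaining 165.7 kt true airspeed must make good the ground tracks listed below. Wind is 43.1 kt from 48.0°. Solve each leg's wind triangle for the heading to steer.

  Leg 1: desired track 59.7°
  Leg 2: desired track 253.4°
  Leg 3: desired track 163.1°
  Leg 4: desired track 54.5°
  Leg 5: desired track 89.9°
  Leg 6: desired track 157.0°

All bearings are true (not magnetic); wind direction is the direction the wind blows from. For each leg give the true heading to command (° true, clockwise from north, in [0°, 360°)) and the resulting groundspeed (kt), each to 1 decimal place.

Leg 1: heading=56.7°, groundspeed=123.3 kt
Leg 2: heading=259.8°, groundspeed=203.6 kt
Leg 3: heading=149.5°, groundspeed=179.3 kt
Leg 4: heading=52.8°, groundspeed=122.8 kt
Leg 5: heading=79.9°, groundspeed=131.1 kt
Leg 6: heading=142.8°, groundspeed=174.6 kt

Leg 1: desired track 59.7°; wind correction -3.0° → command heading 56.7°, groundspeed 123.3 kt
Leg 2: desired track 253.4°; wind correction +6.4° → command heading 259.8°, groundspeed 203.6 kt
Leg 3: desired track 163.1°; wind correction -13.6° → command heading 149.5°, groundspeed 179.3 kt
Leg 4: desired track 54.5°; wind correction -1.7° → command heading 52.8°, groundspeed 122.8 kt
Leg 5: desired track 89.9°; wind correction -10.0° → command heading 79.9°, groundspeed 131.1 kt
Leg 6: desired track 157.0°; wind correction -14.2° → command heading 142.8°, groundspeed 174.6 kt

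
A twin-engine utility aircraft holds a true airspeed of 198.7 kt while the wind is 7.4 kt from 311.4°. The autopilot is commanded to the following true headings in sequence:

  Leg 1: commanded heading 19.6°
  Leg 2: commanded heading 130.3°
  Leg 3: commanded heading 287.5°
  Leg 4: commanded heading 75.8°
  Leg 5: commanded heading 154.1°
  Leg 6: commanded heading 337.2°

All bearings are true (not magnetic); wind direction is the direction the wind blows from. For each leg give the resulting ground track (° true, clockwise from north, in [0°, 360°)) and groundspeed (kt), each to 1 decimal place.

Leg 1: heading 19.6°; drift +2.0° → track 21.6°, groundspeed 196.1 kt
Leg 2: heading 130.3°; drift +0.0° → track 130.3°, groundspeed 206.1 kt
Leg 3: heading 287.5°; drift -0.9° → track 286.6°, groundspeed 192.0 kt
Leg 4: heading 75.8°; drift +1.7° → track 77.5°, groundspeed 203.0 kt
Leg 5: heading 154.1°; drift -0.8° → track 153.3°, groundspeed 205.5 kt
Leg 6: heading 337.2°; drift +1.0° → track 338.2°, groundspeed 192.1 kt

Leg 1: track=21.6°, groundspeed=196.1 kt
Leg 2: track=130.3°, groundspeed=206.1 kt
Leg 3: track=286.6°, groundspeed=192.0 kt
Leg 4: track=77.5°, groundspeed=203.0 kt
Leg 5: track=153.3°, groundspeed=205.5 kt
Leg 6: track=338.2°, groundspeed=192.1 kt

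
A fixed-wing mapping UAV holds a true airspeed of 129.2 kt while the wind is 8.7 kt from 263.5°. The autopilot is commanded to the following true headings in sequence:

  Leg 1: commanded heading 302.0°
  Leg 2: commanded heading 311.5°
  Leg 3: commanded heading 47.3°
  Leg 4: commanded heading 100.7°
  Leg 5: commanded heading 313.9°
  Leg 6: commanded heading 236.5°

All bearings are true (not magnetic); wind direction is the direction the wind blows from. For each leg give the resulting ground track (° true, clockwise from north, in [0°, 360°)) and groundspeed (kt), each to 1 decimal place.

Leg 1: heading 302.0°; drift +2.5° → track 304.5°, groundspeed 122.5 kt
Leg 2: heading 311.5°; drift +3.0° → track 314.5°, groundspeed 123.5 kt
Leg 3: heading 47.3°; drift +2.2° → track 49.5°, groundspeed 136.3 kt
Leg 4: heading 100.7°; drift -1.1° → track 99.6°, groundspeed 137.5 kt
Leg 5: heading 313.9°; drift +3.1° → track 317.0°, groundspeed 123.8 kt
Leg 6: heading 236.5°; drift -1.9° → track 234.6°, groundspeed 121.5 kt

Leg 1: track=304.5°, groundspeed=122.5 kt
Leg 2: track=314.5°, groundspeed=123.5 kt
Leg 3: track=49.5°, groundspeed=136.3 kt
Leg 4: track=99.6°, groundspeed=137.5 kt
Leg 5: track=317.0°, groundspeed=123.8 kt
Leg 6: track=234.6°, groundspeed=121.5 kt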